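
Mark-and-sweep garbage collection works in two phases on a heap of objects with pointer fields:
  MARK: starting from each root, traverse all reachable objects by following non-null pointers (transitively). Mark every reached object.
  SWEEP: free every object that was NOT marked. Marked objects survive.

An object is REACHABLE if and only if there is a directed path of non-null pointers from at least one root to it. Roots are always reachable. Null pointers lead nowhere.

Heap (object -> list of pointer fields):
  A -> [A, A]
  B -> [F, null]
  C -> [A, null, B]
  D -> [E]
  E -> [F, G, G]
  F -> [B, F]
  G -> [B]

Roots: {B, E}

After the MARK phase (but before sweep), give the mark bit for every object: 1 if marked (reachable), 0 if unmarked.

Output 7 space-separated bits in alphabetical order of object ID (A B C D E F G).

Answer: 0 1 0 0 1 1 1

Derivation:
Roots: B E
Mark B: refs=F null, marked=B
Mark E: refs=F G G, marked=B E
Mark F: refs=B F, marked=B E F
Mark G: refs=B, marked=B E F G
Unmarked (collected): A C D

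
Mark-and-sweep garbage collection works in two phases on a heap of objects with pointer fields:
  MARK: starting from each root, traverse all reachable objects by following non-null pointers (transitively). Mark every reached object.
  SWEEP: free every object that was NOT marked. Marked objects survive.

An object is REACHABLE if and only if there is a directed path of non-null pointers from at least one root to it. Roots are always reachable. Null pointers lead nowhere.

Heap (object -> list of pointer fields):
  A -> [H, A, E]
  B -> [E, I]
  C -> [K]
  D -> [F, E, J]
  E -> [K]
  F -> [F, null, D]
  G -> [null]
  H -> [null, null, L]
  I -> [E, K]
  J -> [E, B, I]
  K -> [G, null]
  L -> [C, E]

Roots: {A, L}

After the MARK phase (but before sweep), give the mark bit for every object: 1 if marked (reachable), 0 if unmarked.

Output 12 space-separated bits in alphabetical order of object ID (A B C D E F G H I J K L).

Answer: 1 0 1 0 1 0 1 1 0 0 1 1

Derivation:
Roots: A L
Mark A: refs=H A E, marked=A
Mark L: refs=C E, marked=A L
Mark H: refs=null null L, marked=A H L
Mark E: refs=K, marked=A E H L
Mark C: refs=K, marked=A C E H L
Mark K: refs=G null, marked=A C E H K L
Mark G: refs=null, marked=A C E G H K L
Unmarked (collected): B D F I J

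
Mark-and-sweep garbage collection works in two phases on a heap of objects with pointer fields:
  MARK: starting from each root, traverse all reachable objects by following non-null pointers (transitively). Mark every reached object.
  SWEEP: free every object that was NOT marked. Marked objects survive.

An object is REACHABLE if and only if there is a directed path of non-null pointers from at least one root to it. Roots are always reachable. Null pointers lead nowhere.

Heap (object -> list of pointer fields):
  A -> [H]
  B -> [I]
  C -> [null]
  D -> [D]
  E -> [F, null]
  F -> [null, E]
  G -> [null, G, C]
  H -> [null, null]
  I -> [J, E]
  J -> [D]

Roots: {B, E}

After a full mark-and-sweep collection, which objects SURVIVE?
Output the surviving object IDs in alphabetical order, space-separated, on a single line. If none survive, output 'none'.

Answer: B D E F I J

Derivation:
Roots: B E
Mark B: refs=I, marked=B
Mark E: refs=F null, marked=B E
Mark I: refs=J E, marked=B E I
Mark F: refs=null E, marked=B E F I
Mark J: refs=D, marked=B E F I J
Mark D: refs=D, marked=B D E F I J
Unmarked (collected): A C G H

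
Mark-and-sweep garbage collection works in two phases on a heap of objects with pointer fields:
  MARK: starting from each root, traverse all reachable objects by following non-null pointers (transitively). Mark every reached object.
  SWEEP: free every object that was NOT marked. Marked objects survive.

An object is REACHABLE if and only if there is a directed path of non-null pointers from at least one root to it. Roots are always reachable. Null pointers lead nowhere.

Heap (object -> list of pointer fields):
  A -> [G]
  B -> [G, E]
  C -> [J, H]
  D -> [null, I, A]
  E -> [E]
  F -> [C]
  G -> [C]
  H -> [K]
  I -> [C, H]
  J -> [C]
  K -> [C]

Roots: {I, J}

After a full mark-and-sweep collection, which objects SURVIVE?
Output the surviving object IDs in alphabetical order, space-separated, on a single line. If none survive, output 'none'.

Answer: C H I J K

Derivation:
Roots: I J
Mark I: refs=C H, marked=I
Mark J: refs=C, marked=I J
Mark C: refs=J H, marked=C I J
Mark H: refs=K, marked=C H I J
Mark K: refs=C, marked=C H I J K
Unmarked (collected): A B D E F G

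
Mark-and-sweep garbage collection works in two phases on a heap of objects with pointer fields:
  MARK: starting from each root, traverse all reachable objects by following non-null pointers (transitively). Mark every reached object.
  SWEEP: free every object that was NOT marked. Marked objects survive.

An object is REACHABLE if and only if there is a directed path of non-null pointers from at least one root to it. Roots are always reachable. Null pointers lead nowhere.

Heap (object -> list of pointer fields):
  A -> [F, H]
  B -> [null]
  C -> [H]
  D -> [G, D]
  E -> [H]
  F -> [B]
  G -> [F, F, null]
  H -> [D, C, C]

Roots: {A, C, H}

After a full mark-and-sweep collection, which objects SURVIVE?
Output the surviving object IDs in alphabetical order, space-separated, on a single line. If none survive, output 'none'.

Answer: A B C D F G H

Derivation:
Roots: A C H
Mark A: refs=F H, marked=A
Mark C: refs=H, marked=A C
Mark H: refs=D C C, marked=A C H
Mark F: refs=B, marked=A C F H
Mark D: refs=G D, marked=A C D F H
Mark B: refs=null, marked=A B C D F H
Mark G: refs=F F null, marked=A B C D F G H
Unmarked (collected): E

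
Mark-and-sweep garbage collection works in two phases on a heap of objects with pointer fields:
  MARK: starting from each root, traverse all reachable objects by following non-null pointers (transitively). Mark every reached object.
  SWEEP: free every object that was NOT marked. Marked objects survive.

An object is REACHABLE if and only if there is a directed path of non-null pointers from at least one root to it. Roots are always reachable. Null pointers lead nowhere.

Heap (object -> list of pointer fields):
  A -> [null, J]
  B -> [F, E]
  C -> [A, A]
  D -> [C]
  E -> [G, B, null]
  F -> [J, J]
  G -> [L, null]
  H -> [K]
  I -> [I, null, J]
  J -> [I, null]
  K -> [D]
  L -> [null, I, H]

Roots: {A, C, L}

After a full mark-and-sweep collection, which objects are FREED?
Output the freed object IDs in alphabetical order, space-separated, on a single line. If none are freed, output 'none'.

Roots: A C L
Mark A: refs=null J, marked=A
Mark C: refs=A A, marked=A C
Mark L: refs=null I H, marked=A C L
Mark J: refs=I null, marked=A C J L
Mark I: refs=I null J, marked=A C I J L
Mark H: refs=K, marked=A C H I J L
Mark K: refs=D, marked=A C H I J K L
Mark D: refs=C, marked=A C D H I J K L
Unmarked (collected): B E F G

Answer: B E F G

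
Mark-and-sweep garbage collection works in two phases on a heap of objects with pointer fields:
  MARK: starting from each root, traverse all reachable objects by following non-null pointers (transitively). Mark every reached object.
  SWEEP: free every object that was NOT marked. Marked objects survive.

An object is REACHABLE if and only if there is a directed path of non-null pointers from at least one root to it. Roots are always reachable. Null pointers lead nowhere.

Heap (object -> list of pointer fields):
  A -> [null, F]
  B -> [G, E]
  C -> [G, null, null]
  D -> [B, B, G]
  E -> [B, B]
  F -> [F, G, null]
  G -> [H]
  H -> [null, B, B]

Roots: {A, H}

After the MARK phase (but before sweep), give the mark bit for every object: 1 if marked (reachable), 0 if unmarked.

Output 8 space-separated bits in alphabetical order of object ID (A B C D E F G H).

Roots: A H
Mark A: refs=null F, marked=A
Mark H: refs=null B B, marked=A H
Mark F: refs=F G null, marked=A F H
Mark B: refs=G E, marked=A B F H
Mark G: refs=H, marked=A B F G H
Mark E: refs=B B, marked=A B E F G H
Unmarked (collected): C D

Answer: 1 1 0 0 1 1 1 1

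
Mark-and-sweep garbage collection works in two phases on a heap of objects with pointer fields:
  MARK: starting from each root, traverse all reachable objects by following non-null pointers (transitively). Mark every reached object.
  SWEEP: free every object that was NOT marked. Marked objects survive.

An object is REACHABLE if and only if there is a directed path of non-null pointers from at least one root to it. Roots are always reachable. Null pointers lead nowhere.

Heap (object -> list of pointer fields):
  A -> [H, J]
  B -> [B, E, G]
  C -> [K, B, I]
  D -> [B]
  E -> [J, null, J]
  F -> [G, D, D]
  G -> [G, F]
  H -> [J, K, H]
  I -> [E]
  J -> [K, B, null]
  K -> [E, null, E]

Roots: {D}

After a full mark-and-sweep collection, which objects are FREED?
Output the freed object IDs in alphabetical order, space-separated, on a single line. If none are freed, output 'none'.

Answer: A C H I

Derivation:
Roots: D
Mark D: refs=B, marked=D
Mark B: refs=B E G, marked=B D
Mark E: refs=J null J, marked=B D E
Mark G: refs=G F, marked=B D E G
Mark J: refs=K B null, marked=B D E G J
Mark F: refs=G D D, marked=B D E F G J
Mark K: refs=E null E, marked=B D E F G J K
Unmarked (collected): A C H I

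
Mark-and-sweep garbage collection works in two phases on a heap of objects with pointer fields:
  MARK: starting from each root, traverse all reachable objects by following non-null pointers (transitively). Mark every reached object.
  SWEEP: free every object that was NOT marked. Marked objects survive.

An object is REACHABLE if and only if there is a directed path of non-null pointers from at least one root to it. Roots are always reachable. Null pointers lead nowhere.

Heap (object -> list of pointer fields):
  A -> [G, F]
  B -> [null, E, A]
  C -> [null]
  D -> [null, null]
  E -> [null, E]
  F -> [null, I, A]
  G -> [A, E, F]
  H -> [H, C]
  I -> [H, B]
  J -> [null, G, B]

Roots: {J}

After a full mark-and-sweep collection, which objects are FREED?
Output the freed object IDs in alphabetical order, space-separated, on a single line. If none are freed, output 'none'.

Answer: D

Derivation:
Roots: J
Mark J: refs=null G B, marked=J
Mark G: refs=A E F, marked=G J
Mark B: refs=null E A, marked=B G J
Mark A: refs=G F, marked=A B G J
Mark E: refs=null E, marked=A B E G J
Mark F: refs=null I A, marked=A B E F G J
Mark I: refs=H B, marked=A B E F G I J
Mark H: refs=H C, marked=A B E F G H I J
Mark C: refs=null, marked=A B C E F G H I J
Unmarked (collected): D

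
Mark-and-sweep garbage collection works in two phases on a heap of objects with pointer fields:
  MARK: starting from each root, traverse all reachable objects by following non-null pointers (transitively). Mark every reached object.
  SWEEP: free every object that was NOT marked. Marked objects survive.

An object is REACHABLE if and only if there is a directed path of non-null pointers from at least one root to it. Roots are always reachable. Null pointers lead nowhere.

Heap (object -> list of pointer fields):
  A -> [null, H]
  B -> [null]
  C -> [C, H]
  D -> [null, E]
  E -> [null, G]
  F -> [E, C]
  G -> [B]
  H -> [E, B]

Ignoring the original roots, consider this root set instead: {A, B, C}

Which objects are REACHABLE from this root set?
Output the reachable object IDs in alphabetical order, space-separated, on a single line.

Roots: A B C
Mark A: refs=null H, marked=A
Mark B: refs=null, marked=A B
Mark C: refs=C H, marked=A B C
Mark H: refs=E B, marked=A B C H
Mark E: refs=null G, marked=A B C E H
Mark G: refs=B, marked=A B C E G H
Unmarked (collected): D F

Answer: A B C E G H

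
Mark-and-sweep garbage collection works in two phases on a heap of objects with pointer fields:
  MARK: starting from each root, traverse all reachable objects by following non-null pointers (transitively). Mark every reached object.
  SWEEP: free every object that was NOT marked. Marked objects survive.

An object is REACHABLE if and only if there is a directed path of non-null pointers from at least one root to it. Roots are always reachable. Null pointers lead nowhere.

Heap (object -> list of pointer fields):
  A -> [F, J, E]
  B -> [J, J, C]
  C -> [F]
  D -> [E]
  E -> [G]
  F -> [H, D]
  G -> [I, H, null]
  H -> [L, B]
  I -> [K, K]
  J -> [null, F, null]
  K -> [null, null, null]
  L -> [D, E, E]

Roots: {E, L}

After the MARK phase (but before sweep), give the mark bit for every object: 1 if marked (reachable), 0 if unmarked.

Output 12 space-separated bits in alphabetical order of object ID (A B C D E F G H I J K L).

Roots: E L
Mark E: refs=G, marked=E
Mark L: refs=D E E, marked=E L
Mark G: refs=I H null, marked=E G L
Mark D: refs=E, marked=D E G L
Mark I: refs=K K, marked=D E G I L
Mark H: refs=L B, marked=D E G H I L
Mark K: refs=null null null, marked=D E G H I K L
Mark B: refs=J J C, marked=B D E G H I K L
Mark J: refs=null F null, marked=B D E G H I J K L
Mark C: refs=F, marked=B C D E G H I J K L
Mark F: refs=H D, marked=B C D E F G H I J K L
Unmarked (collected): A

Answer: 0 1 1 1 1 1 1 1 1 1 1 1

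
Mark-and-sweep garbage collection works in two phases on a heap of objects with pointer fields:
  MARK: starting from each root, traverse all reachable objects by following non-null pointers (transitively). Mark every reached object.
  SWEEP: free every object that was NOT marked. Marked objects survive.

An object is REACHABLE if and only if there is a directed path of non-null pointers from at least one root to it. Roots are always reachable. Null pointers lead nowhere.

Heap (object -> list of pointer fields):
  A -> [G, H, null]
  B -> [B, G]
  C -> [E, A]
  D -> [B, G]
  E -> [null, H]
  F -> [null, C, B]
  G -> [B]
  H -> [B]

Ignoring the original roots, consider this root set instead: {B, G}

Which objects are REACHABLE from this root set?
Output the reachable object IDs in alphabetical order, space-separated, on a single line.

Roots: B G
Mark B: refs=B G, marked=B
Mark G: refs=B, marked=B G
Unmarked (collected): A C D E F H

Answer: B G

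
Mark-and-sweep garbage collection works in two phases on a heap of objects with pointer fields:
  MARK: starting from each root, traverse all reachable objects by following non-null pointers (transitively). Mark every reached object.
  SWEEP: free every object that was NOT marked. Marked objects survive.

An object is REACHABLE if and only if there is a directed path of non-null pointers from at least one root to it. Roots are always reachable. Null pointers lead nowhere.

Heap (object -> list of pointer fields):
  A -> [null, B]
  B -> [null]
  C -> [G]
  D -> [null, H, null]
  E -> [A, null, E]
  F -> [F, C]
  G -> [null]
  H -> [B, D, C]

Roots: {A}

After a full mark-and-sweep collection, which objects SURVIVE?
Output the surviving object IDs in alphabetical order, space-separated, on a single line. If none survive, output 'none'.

Roots: A
Mark A: refs=null B, marked=A
Mark B: refs=null, marked=A B
Unmarked (collected): C D E F G H

Answer: A B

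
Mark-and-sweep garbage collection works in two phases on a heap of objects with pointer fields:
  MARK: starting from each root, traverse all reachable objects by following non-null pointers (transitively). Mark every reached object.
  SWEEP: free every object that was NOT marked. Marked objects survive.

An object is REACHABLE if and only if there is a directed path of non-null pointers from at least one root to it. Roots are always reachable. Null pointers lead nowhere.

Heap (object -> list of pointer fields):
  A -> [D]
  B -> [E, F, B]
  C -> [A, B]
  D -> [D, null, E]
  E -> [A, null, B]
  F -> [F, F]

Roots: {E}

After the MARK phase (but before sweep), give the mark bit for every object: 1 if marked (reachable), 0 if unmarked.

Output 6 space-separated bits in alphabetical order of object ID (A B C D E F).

Roots: E
Mark E: refs=A null B, marked=E
Mark A: refs=D, marked=A E
Mark B: refs=E F B, marked=A B E
Mark D: refs=D null E, marked=A B D E
Mark F: refs=F F, marked=A B D E F
Unmarked (collected): C

Answer: 1 1 0 1 1 1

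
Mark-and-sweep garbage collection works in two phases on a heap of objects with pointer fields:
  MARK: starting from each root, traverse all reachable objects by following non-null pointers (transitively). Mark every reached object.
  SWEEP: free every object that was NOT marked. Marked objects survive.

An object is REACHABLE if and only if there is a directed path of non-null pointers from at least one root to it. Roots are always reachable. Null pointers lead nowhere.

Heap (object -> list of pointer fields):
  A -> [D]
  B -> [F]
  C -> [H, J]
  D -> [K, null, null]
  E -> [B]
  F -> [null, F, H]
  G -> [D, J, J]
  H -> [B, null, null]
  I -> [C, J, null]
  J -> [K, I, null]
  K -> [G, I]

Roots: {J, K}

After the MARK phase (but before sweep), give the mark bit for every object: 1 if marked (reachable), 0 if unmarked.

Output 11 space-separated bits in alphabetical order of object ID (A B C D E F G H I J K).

Answer: 0 1 1 1 0 1 1 1 1 1 1

Derivation:
Roots: J K
Mark J: refs=K I null, marked=J
Mark K: refs=G I, marked=J K
Mark I: refs=C J null, marked=I J K
Mark G: refs=D J J, marked=G I J K
Mark C: refs=H J, marked=C G I J K
Mark D: refs=K null null, marked=C D G I J K
Mark H: refs=B null null, marked=C D G H I J K
Mark B: refs=F, marked=B C D G H I J K
Mark F: refs=null F H, marked=B C D F G H I J K
Unmarked (collected): A E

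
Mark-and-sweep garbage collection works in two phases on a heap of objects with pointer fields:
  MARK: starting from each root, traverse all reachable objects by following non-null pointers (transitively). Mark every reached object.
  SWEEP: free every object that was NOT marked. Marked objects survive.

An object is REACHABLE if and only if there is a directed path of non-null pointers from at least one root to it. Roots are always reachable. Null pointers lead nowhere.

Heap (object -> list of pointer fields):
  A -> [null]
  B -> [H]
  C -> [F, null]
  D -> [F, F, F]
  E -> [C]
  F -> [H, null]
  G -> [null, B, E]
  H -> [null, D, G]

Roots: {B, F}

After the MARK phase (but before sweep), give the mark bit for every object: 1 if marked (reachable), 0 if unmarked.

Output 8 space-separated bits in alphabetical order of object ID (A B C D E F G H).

Roots: B F
Mark B: refs=H, marked=B
Mark F: refs=H null, marked=B F
Mark H: refs=null D G, marked=B F H
Mark D: refs=F F F, marked=B D F H
Mark G: refs=null B E, marked=B D F G H
Mark E: refs=C, marked=B D E F G H
Mark C: refs=F null, marked=B C D E F G H
Unmarked (collected): A

Answer: 0 1 1 1 1 1 1 1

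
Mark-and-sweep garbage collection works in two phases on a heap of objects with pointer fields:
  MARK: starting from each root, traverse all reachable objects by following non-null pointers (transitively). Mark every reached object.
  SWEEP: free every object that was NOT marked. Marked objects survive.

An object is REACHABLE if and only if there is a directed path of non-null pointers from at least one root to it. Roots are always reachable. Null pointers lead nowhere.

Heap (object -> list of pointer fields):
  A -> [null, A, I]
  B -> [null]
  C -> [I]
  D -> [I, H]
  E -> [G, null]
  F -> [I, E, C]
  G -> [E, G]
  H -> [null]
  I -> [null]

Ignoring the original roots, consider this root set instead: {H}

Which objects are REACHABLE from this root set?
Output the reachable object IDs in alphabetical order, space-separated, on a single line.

Roots: H
Mark H: refs=null, marked=H
Unmarked (collected): A B C D E F G I

Answer: H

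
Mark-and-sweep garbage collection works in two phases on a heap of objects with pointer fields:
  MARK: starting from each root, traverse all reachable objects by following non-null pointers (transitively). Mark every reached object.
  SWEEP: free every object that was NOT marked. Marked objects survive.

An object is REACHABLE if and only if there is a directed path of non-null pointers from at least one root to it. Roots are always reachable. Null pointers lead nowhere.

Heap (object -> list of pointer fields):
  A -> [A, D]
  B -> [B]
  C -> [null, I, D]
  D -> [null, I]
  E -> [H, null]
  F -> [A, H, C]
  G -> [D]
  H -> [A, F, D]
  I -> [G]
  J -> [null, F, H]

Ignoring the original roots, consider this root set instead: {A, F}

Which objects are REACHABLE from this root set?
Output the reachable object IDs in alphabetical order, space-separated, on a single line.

Roots: A F
Mark A: refs=A D, marked=A
Mark F: refs=A H C, marked=A F
Mark D: refs=null I, marked=A D F
Mark H: refs=A F D, marked=A D F H
Mark C: refs=null I D, marked=A C D F H
Mark I: refs=G, marked=A C D F H I
Mark G: refs=D, marked=A C D F G H I
Unmarked (collected): B E J

Answer: A C D F G H I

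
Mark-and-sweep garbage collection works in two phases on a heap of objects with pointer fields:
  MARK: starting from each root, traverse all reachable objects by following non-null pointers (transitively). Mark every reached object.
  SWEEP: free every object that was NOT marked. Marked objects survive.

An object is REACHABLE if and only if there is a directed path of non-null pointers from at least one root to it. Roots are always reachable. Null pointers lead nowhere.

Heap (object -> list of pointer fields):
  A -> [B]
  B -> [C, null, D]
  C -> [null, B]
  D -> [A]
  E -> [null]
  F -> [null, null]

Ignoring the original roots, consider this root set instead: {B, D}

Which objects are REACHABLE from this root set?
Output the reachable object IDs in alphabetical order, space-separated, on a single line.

Roots: B D
Mark B: refs=C null D, marked=B
Mark D: refs=A, marked=B D
Mark C: refs=null B, marked=B C D
Mark A: refs=B, marked=A B C D
Unmarked (collected): E F

Answer: A B C D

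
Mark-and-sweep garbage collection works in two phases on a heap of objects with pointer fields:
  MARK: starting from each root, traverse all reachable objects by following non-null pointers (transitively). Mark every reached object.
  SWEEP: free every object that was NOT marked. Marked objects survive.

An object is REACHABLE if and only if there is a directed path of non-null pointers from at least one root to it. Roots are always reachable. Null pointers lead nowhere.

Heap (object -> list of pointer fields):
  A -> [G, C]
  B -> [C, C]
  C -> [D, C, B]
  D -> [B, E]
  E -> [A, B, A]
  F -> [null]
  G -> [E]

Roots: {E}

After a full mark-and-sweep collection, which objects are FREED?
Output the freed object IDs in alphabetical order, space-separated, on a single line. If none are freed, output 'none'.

Answer: F

Derivation:
Roots: E
Mark E: refs=A B A, marked=E
Mark A: refs=G C, marked=A E
Mark B: refs=C C, marked=A B E
Mark G: refs=E, marked=A B E G
Mark C: refs=D C B, marked=A B C E G
Mark D: refs=B E, marked=A B C D E G
Unmarked (collected): F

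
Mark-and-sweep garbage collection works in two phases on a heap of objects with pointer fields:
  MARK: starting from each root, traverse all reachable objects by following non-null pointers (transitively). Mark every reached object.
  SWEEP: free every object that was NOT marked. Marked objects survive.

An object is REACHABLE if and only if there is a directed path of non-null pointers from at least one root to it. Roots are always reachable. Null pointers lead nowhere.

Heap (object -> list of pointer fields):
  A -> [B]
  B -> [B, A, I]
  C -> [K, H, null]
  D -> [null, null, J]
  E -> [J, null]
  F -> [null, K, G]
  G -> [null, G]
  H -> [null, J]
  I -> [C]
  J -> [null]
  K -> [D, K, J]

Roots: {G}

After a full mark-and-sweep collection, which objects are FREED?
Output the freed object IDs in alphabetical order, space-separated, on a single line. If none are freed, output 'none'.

Answer: A B C D E F H I J K

Derivation:
Roots: G
Mark G: refs=null G, marked=G
Unmarked (collected): A B C D E F H I J K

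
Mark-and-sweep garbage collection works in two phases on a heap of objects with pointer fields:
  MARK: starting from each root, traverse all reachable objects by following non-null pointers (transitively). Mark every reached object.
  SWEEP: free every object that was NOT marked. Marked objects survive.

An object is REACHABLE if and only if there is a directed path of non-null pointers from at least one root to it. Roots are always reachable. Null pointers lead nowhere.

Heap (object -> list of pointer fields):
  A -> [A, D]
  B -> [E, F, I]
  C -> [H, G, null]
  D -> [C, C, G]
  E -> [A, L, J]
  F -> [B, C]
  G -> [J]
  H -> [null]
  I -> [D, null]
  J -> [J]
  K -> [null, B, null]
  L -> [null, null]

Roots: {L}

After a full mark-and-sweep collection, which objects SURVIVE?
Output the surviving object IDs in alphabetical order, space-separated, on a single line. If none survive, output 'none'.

Roots: L
Mark L: refs=null null, marked=L
Unmarked (collected): A B C D E F G H I J K

Answer: L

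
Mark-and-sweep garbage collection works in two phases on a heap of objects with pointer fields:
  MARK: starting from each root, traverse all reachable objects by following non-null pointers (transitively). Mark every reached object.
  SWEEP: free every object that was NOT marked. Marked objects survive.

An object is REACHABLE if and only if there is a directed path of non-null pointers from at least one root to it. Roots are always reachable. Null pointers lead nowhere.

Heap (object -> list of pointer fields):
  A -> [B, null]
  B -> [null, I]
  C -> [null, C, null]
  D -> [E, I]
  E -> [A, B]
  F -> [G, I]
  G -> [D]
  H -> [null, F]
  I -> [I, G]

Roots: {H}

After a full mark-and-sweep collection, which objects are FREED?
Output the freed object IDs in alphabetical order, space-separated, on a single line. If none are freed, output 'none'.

Roots: H
Mark H: refs=null F, marked=H
Mark F: refs=G I, marked=F H
Mark G: refs=D, marked=F G H
Mark I: refs=I G, marked=F G H I
Mark D: refs=E I, marked=D F G H I
Mark E: refs=A B, marked=D E F G H I
Mark A: refs=B null, marked=A D E F G H I
Mark B: refs=null I, marked=A B D E F G H I
Unmarked (collected): C

Answer: C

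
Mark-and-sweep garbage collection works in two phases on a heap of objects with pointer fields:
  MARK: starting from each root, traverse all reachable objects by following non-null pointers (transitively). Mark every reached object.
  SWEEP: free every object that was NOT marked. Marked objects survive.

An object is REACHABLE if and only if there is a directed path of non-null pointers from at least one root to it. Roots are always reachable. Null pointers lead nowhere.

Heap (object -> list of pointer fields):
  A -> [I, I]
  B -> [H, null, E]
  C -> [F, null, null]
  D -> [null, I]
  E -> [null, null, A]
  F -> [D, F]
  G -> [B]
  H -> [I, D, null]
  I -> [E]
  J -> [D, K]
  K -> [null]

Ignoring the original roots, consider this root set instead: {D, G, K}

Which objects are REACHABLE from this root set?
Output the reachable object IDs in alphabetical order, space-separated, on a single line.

Roots: D G K
Mark D: refs=null I, marked=D
Mark G: refs=B, marked=D G
Mark K: refs=null, marked=D G K
Mark I: refs=E, marked=D G I K
Mark B: refs=H null E, marked=B D G I K
Mark E: refs=null null A, marked=B D E G I K
Mark H: refs=I D null, marked=B D E G H I K
Mark A: refs=I I, marked=A B D E G H I K
Unmarked (collected): C F J

Answer: A B D E G H I K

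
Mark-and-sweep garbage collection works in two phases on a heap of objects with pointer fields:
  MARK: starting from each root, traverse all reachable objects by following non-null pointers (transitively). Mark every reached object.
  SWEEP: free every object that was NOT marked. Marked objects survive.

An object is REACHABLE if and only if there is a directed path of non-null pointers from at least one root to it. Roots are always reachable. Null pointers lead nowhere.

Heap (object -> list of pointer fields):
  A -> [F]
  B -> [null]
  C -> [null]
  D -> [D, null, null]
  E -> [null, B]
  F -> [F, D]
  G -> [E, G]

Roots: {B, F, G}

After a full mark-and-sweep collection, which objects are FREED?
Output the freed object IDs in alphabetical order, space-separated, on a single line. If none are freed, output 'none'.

Roots: B F G
Mark B: refs=null, marked=B
Mark F: refs=F D, marked=B F
Mark G: refs=E G, marked=B F G
Mark D: refs=D null null, marked=B D F G
Mark E: refs=null B, marked=B D E F G
Unmarked (collected): A C

Answer: A C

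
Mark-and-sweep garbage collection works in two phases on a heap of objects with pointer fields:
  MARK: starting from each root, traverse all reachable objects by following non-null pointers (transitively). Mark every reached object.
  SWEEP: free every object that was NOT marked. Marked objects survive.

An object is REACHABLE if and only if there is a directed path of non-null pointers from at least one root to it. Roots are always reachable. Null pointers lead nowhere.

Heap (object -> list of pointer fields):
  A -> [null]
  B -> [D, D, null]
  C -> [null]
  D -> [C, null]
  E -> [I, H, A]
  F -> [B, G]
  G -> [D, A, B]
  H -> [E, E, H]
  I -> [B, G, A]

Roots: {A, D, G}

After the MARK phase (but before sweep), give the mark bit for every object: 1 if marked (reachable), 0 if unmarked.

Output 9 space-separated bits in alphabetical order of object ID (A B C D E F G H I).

Answer: 1 1 1 1 0 0 1 0 0

Derivation:
Roots: A D G
Mark A: refs=null, marked=A
Mark D: refs=C null, marked=A D
Mark G: refs=D A B, marked=A D G
Mark C: refs=null, marked=A C D G
Mark B: refs=D D null, marked=A B C D G
Unmarked (collected): E F H I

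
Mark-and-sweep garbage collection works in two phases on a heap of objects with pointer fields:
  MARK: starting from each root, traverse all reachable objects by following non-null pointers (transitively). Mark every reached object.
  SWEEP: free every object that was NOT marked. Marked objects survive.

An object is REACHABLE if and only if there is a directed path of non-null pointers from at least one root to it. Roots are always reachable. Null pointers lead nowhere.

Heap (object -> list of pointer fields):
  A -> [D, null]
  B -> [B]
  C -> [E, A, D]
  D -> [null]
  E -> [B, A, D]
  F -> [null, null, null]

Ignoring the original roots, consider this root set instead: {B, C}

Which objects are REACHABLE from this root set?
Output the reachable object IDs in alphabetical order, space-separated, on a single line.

Answer: A B C D E

Derivation:
Roots: B C
Mark B: refs=B, marked=B
Mark C: refs=E A D, marked=B C
Mark E: refs=B A D, marked=B C E
Mark A: refs=D null, marked=A B C E
Mark D: refs=null, marked=A B C D E
Unmarked (collected): F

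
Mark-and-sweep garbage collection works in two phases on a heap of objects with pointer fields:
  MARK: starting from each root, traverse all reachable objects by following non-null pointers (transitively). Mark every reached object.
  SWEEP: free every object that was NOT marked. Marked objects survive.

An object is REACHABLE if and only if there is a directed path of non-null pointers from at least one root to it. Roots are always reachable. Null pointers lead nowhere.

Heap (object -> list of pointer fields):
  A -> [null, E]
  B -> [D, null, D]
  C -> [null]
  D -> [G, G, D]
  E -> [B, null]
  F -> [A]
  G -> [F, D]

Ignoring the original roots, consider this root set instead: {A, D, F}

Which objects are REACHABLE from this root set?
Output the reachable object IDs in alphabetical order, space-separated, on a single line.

Answer: A B D E F G

Derivation:
Roots: A D F
Mark A: refs=null E, marked=A
Mark D: refs=G G D, marked=A D
Mark F: refs=A, marked=A D F
Mark E: refs=B null, marked=A D E F
Mark G: refs=F D, marked=A D E F G
Mark B: refs=D null D, marked=A B D E F G
Unmarked (collected): C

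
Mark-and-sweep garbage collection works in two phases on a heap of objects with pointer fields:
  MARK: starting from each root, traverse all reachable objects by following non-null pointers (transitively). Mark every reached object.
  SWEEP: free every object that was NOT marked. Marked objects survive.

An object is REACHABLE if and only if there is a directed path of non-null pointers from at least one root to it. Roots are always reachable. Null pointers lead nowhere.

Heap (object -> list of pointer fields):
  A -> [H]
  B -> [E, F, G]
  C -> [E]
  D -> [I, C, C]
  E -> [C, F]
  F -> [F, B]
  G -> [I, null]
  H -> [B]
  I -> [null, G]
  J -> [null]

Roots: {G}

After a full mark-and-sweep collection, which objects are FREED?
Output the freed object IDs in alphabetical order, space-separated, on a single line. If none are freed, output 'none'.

Answer: A B C D E F H J

Derivation:
Roots: G
Mark G: refs=I null, marked=G
Mark I: refs=null G, marked=G I
Unmarked (collected): A B C D E F H J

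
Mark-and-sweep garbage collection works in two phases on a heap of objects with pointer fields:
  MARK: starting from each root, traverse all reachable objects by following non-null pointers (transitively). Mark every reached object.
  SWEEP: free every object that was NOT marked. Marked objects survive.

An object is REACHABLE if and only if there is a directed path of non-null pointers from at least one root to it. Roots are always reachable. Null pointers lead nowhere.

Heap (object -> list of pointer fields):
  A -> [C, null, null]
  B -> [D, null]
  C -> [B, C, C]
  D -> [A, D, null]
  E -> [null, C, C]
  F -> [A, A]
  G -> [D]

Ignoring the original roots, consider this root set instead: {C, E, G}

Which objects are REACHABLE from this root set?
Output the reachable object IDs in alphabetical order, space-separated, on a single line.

Answer: A B C D E G

Derivation:
Roots: C E G
Mark C: refs=B C C, marked=C
Mark E: refs=null C C, marked=C E
Mark G: refs=D, marked=C E G
Mark B: refs=D null, marked=B C E G
Mark D: refs=A D null, marked=B C D E G
Mark A: refs=C null null, marked=A B C D E G
Unmarked (collected): F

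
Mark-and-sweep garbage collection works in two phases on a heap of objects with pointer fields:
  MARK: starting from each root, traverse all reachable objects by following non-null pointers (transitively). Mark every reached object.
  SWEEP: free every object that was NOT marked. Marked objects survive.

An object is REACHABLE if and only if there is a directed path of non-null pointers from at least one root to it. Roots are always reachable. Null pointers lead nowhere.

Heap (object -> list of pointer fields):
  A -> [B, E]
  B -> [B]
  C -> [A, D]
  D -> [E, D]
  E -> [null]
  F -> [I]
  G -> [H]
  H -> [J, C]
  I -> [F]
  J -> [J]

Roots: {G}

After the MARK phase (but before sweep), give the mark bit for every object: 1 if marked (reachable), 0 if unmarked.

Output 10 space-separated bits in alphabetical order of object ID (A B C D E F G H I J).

Answer: 1 1 1 1 1 0 1 1 0 1

Derivation:
Roots: G
Mark G: refs=H, marked=G
Mark H: refs=J C, marked=G H
Mark J: refs=J, marked=G H J
Mark C: refs=A D, marked=C G H J
Mark A: refs=B E, marked=A C G H J
Mark D: refs=E D, marked=A C D G H J
Mark B: refs=B, marked=A B C D G H J
Mark E: refs=null, marked=A B C D E G H J
Unmarked (collected): F I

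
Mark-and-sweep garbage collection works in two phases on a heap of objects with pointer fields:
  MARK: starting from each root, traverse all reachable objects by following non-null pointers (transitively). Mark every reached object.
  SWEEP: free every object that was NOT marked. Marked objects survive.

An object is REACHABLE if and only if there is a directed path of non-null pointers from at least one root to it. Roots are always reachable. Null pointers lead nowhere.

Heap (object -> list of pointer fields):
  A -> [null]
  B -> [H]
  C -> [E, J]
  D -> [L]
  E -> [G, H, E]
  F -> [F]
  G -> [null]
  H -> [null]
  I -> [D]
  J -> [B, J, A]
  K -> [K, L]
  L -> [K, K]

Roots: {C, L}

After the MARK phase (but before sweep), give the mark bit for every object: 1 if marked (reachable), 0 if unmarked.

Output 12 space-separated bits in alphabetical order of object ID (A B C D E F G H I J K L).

Answer: 1 1 1 0 1 0 1 1 0 1 1 1

Derivation:
Roots: C L
Mark C: refs=E J, marked=C
Mark L: refs=K K, marked=C L
Mark E: refs=G H E, marked=C E L
Mark J: refs=B J A, marked=C E J L
Mark K: refs=K L, marked=C E J K L
Mark G: refs=null, marked=C E G J K L
Mark H: refs=null, marked=C E G H J K L
Mark B: refs=H, marked=B C E G H J K L
Mark A: refs=null, marked=A B C E G H J K L
Unmarked (collected): D F I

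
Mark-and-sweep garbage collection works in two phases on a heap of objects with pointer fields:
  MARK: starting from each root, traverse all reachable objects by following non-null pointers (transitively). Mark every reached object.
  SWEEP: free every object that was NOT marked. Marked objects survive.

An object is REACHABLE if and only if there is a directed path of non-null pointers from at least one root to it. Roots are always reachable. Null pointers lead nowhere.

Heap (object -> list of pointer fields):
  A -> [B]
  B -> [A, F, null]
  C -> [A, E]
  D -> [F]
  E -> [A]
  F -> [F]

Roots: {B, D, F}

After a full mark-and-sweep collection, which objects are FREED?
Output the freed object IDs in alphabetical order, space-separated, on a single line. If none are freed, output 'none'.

Answer: C E

Derivation:
Roots: B D F
Mark B: refs=A F null, marked=B
Mark D: refs=F, marked=B D
Mark F: refs=F, marked=B D F
Mark A: refs=B, marked=A B D F
Unmarked (collected): C E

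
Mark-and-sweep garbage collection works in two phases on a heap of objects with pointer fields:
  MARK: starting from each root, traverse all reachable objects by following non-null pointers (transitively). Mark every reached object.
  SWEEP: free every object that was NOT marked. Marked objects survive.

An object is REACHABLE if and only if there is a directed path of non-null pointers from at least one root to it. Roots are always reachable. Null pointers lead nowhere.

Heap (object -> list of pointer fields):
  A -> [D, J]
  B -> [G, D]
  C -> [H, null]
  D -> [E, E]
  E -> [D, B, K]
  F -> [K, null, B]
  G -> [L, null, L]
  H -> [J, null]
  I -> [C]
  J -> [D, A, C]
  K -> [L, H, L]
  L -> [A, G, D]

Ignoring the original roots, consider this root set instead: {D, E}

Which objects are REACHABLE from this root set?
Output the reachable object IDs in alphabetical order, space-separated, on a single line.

Answer: A B C D E G H J K L

Derivation:
Roots: D E
Mark D: refs=E E, marked=D
Mark E: refs=D B K, marked=D E
Mark B: refs=G D, marked=B D E
Mark K: refs=L H L, marked=B D E K
Mark G: refs=L null L, marked=B D E G K
Mark L: refs=A G D, marked=B D E G K L
Mark H: refs=J null, marked=B D E G H K L
Mark A: refs=D J, marked=A B D E G H K L
Mark J: refs=D A C, marked=A B D E G H J K L
Mark C: refs=H null, marked=A B C D E G H J K L
Unmarked (collected): F I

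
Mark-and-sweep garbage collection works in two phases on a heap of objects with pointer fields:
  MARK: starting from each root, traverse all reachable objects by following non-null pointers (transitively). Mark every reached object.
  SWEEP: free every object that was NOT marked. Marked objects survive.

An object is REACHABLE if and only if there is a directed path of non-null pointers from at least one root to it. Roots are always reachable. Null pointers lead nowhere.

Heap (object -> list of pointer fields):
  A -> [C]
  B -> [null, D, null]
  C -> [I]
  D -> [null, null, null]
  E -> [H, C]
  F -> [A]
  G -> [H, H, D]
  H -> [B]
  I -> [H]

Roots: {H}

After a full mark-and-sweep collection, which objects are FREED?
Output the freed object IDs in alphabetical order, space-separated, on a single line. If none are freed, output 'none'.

Answer: A C E F G I

Derivation:
Roots: H
Mark H: refs=B, marked=H
Mark B: refs=null D null, marked=B H
Mark D: refs=null null null, marked=B D H
Unmarked (collected): A C E F G I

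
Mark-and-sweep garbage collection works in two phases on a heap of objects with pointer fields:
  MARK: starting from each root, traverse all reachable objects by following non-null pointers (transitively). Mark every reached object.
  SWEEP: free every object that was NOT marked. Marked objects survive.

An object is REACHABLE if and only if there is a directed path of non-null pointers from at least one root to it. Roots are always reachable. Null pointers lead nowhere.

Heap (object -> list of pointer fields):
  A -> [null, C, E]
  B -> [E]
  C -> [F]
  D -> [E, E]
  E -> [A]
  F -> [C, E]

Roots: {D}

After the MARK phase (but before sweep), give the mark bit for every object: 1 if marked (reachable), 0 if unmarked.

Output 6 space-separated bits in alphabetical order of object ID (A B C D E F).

Roots: D
Mark D: refs=E E, marked=D
Mark E: refs=A, marked=D E
Mark A: refs=null C E, marked=A D E
Mark C: refs=F, marked=A C D E
Mark F: refs=C E, marked=A C D E F
Unmarked (collected): B

Answer: 1 0 1 1 1 1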